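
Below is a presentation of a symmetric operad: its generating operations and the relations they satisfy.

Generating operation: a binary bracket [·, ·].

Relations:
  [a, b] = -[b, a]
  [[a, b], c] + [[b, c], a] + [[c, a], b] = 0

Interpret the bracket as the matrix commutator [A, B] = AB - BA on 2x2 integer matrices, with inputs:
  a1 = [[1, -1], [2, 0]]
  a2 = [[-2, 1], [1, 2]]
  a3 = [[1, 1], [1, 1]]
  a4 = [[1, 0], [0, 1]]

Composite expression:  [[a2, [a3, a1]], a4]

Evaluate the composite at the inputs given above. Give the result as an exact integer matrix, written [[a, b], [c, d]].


[a3, a1] = [[3, -1], [1, -3]]
[a2, [a3, a1]] = [[2, -2], [10, -2]]
[[a2, [a3, a1]], a4] = [[0, 0], [0, 0]]

[[0, 0], [0, 0]]


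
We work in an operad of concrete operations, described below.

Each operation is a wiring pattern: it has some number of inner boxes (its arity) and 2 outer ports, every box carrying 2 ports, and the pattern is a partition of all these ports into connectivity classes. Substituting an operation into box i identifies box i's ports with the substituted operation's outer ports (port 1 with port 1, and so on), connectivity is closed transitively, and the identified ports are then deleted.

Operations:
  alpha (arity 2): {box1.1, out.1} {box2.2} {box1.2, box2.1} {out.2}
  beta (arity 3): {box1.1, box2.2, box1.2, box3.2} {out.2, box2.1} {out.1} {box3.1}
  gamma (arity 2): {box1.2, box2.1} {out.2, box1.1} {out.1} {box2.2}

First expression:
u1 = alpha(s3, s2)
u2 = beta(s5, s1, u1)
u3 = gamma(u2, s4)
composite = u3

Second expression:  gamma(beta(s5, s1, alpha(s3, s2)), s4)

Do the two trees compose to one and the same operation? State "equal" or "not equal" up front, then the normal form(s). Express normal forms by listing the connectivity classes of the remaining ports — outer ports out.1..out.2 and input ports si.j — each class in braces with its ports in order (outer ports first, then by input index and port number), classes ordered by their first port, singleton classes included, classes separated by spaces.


equal; the common form is {out.1} {out.2} {s1.1, s4.1} {s1.2, s5.1, s5.2} {s2.1, s3.2} {s2.2} {s3.1} {s4.2}

The first composite normalizes to {out.1} {out.2} {s1.1, s4.1} {s1.2, s5.1, s5.2} {s2.1, s3.2} {s2.2} {s3.1} {s4.2}
The second composite normalizes to {out.1} {out.2} {s1.1, s4.1} {s1.2, s5.1, s5.2} {s2.1, s3.2} {s2.2} {s3.1} {s4.2}
Both agree, so they are equal.


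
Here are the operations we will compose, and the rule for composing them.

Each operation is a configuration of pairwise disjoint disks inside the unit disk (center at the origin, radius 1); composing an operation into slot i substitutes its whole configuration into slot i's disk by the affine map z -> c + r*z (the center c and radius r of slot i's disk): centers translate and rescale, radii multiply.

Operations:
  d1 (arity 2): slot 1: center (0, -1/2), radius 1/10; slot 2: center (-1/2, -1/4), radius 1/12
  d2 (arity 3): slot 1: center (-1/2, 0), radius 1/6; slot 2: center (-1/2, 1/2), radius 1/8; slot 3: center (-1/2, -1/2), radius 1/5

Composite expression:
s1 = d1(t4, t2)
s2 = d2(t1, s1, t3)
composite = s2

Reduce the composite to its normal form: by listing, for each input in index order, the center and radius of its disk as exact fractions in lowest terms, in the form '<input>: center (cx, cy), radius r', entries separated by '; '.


t1: center (-1/2, 0), radius 1/6; t2: center (-9/16, 15/32), radius 1/96; t3: center (-1/2, -1/2), radius 1/5; t4: center (-1/2, 7/16), radius 1/80

Below d2, radii multiply path by path; the t-disk centers shift.
tracing t1 down its 1-map path: center (-1/2, 0), radius 1/6
tracing t4 down its 2-map path: center (-1/2, 7/16), radius 1/80
tracing t2 down its 2-map path: center (-9/16, 15/32), radius 1/96
tracing t3 down its 1-map path: center (-1/2, -1/2), radius 1/5


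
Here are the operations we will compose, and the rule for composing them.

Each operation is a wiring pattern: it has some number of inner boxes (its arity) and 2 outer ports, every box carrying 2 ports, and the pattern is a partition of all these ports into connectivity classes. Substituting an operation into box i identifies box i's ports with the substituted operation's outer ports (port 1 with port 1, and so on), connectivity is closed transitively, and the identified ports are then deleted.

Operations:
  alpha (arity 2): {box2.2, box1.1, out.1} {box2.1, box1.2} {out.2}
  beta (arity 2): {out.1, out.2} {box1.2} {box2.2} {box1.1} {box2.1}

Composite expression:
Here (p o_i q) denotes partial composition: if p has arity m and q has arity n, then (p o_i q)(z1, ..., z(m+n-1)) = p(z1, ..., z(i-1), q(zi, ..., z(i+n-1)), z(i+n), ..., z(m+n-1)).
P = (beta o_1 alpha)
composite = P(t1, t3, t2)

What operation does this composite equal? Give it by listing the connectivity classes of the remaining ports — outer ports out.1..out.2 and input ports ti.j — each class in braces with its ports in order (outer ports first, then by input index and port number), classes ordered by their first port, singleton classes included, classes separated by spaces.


Treat the ports identified at beta as solder joints: merge, then drop.
alpha over (t1, t3) gives {out.1, t1.1, t3.2} {out.2} {t1.2, t3.1}, out.j being that stage's outer ports
beta over (t1, t3, t2) gives {out.1, out.2} {t1.1, t3.2} {t1.2, t3.1} {t2.1} {t2.2}, out.j being that stage's outer ports

{out.1, out.2} {t1.1, t3.2} {t1.2, t3.1} {t2.1} {t2.2}


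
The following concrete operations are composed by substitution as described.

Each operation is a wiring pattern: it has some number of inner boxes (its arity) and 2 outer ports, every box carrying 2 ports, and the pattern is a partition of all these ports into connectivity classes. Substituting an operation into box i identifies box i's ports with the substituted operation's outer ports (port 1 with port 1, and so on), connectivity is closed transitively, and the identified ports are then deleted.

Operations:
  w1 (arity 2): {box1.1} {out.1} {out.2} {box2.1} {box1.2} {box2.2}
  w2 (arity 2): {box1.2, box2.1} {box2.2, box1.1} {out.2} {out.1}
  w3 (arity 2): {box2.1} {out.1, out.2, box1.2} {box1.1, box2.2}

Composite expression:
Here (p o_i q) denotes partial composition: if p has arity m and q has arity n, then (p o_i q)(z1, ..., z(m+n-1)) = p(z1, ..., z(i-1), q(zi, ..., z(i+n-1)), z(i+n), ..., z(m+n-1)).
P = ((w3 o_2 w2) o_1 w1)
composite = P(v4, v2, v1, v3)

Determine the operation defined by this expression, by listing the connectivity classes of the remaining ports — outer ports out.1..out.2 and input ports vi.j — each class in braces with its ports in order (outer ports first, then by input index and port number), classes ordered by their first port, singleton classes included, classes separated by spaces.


Treat the ports identified at w3 as solder joints: merge, then drop.
composing w1 on (v4, v2), with out.j its own outer ports: {out.1} {out.2} {v2.1} {v2.2} {v4.1} {v4.2}
composing w2 on (v1, v3), with out.j its own outer ports: {out.1} {out.2} {v1.1, v3.2} {v1.2, v3.1}
composing w3 on (v4, v2, v1, v3), with out.j its own outer ports: {out.1, out.2} {v1.1, v3.2} {v1.2, v3.1} {v2.1} {v2.2} {v4.1} {v4.2}

{out.1, out.2} {v1.1, v3.2} {v1.2, v3.1} {v2.1} {v2.2} {v4.1} {v4.2}


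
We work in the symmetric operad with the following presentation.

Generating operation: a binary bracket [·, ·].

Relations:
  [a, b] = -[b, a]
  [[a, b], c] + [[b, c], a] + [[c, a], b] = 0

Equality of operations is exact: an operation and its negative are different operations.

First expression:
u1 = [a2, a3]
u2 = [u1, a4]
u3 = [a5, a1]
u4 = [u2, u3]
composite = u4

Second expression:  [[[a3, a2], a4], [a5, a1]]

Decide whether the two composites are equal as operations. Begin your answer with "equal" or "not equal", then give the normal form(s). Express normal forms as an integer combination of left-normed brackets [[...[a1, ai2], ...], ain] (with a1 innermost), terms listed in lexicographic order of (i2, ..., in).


not equal — first [[[[a1, a5], a2], a3], a4] - [[[[a1, a5], a3], a2], a4] - [[[[a1, a5], a4], a2], a3] + [[[[a1, a5], a4], a3], a2], second -[[[[a1, a5], a2], a3], a4] + [[[[a1, a5], a3], a2], a4] + [[[[a1, a5], a4], a2], a3] - [[[[a1, a5], a4], a3], a2]

The first expression reduces to [[[[a1, a5], a2], a3], a4] - [[[[a1, a5], a3], a2], a4] - [[[[a1, a5], a4], a2], a3] + [[[[a1, a5], a4], a3], a2]
The second expression reduces to -[[[[a1, a5], a2], a3], a4] + [[[[a1, a5], a3], a2], a4] + [[[[a1, a5], a4], a2], a3] - [[[[a1, a5], a4], a3], a2]
Different reductions; not equal.


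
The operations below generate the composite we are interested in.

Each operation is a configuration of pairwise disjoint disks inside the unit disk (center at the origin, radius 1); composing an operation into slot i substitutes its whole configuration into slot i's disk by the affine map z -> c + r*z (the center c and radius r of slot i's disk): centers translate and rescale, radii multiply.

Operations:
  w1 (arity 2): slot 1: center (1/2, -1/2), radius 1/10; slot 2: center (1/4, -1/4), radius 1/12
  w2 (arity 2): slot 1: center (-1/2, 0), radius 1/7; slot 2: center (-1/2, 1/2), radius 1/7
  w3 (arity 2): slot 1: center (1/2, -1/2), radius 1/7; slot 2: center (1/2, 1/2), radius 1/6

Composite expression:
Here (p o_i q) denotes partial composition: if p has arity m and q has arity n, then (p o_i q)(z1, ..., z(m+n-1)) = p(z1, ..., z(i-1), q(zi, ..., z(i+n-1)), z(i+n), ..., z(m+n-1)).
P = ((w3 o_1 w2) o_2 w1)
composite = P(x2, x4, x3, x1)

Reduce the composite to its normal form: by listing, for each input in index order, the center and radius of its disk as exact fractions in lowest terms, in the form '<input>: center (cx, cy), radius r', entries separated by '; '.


Nesting under w3 composes maps z -> c + r*z down each x-path.
x2: after 2 affine steps, its disk has center (3/7, -1/2), radius 1/49
x4: after 3 affine steps, its disk has center (43/98, -43/98), radius 1/490
x3: after 3 affine steps, its disk has center (85/196, -85/196), radius 1/588
x1: after 1 affine step, its disk has center (1/2, 1/2), radius 1/6

x1: center (1/2, 1/2), radius 1/6; x2: center (3/7, -1/2), radius 1/49; x3: center (85/196, -85/196), radius 1/588; x4: center (43/98, -43/98), radius 1/490


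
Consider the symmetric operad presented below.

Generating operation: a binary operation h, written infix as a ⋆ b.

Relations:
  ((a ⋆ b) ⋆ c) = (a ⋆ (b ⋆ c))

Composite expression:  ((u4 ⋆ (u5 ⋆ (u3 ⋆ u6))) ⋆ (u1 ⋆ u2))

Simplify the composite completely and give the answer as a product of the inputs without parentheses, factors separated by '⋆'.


u4 ⋆ u5 ⋆ u3 ⋆ u6 ⋆ u1 ⋆ u2

Under associativity of h, the answer is the u's in reading order.
(u3 ⋆ u6) collapses to u3 ⋆ u6
(u5 ⋆ (u3 ⋆ u6)) collapses to u5 ⋆ u3 ⋆ u6
(u4 ⋆ (u5 ⋆ (u3 ⋆ u6))) collapses to u4 ⋆ u5 ⋆ u3 ⋆ u6
(u1 ⋆ u2) collapses to u1 ⋆ u2
((u4 ⋆ (u5 ⋆ (u3 ⋆ u6))) ⋆ (u1 ⋆ u2)) collapses to u4 ⋆ u5 ⋆ u3 ⋆ u6 ⋆ u1 ⋆ u2


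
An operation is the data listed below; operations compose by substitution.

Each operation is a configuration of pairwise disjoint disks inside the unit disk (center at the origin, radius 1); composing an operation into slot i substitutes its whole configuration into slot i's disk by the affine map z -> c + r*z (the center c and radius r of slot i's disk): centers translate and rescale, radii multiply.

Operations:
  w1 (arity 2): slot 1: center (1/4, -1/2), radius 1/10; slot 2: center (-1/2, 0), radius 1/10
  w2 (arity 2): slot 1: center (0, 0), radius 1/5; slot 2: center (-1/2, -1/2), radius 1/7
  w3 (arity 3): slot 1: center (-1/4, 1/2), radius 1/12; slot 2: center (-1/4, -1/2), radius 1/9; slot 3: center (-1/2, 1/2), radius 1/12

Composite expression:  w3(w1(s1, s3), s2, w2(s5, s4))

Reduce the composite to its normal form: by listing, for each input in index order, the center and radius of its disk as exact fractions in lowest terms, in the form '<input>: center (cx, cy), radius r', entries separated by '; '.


s1: center (-11/48, 11/24), radius 1/120; s2: center (-1/4, -1/2), radius 1/9; s3: center (-7/24, 1/2), radius 1/120; s4: center (-13/24, 11/24), radius 1/84; s5: center (-1/2, 1/2), radius 1/60

Nesting under w3 composes maps z -> c + r*z down each s-path.
input s1: composing its 2 substitution steps yields center (-11/48, 11/24), radius 1/120
input s3: composing its 2 substitution steps yields center (-7/24, 1/2), radius 1/120
input s2: composing its 1 substitution step yields center (-1/4, -1/2), radius 1/9
input s5: composing its 2 substitution steps yields center (-1/2, 1/2), radius 1/60
input s4: composing its 2 substitution steps yields center (-13/24, 11/24), radius 1/84


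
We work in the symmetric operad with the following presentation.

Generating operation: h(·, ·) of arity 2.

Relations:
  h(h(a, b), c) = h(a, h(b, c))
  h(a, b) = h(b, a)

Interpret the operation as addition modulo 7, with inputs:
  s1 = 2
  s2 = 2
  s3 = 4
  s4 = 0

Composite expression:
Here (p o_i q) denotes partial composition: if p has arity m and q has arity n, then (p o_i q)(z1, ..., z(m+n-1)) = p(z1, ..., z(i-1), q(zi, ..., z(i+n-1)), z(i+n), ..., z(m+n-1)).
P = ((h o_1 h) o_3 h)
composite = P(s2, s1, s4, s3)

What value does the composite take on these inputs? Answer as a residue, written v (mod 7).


1 (mod 7)

h(s2, s1) = 4
h(s4, s3) = 4
h(h(s2, s1), h(s4, s3)) = 1


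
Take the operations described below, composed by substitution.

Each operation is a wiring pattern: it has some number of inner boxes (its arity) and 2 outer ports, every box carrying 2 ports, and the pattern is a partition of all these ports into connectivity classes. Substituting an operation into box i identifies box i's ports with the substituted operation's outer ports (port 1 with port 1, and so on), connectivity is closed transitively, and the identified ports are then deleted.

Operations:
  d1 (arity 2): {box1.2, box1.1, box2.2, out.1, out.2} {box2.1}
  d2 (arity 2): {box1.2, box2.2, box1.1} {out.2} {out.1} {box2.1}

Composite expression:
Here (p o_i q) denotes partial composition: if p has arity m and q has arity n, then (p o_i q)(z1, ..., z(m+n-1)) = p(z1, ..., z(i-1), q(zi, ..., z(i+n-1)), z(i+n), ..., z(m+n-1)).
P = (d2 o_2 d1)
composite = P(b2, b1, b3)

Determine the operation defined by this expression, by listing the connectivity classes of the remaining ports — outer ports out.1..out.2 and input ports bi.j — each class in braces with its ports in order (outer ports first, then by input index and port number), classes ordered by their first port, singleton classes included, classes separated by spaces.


{out.1} {out.2} {b1.1, b1.2, b2.1, b2.2, b3.2} {b3.1}

Reachability decides: close wires over d2-identified ports.
through d1, on inputs (b1, b3): {out.1, out.2, b1.1, b1.2, b3.2} {b3.1} (out.j = stage outer ports)
through d2, on inputs (b2, b1, b3): {out.1} {out.2} {b1.1, b1.2, b2.1, b2.2, b3.2} {b3.1} (out.j = stage outer ports)


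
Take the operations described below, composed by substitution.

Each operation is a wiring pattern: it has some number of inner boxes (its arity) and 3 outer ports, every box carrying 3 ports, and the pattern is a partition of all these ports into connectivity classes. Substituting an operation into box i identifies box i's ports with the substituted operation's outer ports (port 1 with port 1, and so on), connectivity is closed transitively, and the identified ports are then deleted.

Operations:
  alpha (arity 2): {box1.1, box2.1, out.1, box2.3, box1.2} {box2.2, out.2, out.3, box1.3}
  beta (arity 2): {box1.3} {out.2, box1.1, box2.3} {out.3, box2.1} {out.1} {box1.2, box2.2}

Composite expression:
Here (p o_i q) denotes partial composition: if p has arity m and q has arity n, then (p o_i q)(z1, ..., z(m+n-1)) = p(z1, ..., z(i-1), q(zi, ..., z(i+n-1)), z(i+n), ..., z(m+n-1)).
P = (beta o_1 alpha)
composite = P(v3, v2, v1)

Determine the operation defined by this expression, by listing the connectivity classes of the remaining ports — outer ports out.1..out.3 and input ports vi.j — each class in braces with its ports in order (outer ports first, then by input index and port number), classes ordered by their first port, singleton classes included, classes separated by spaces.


{out.1} {out.2, v1.3, v2.1, v2.3, v3.1, v3.2} {out.3, v1.1} {v1.2, v2.2, v3.3}

Treat the ports identified at beta as solder joints: merge, then drop.
after alpha, the pattern on (v3, v2) reads {out.1, v2.1, v2.3, v3.1, v3.2} {out.2, out.3, v2.2, v3.3} (out.j = its outer ports)
after beta, the pattern on (v3, v2, v1) reads {out.1} {out.2, v1.3, v2.1, v2.3, v3.1, v3.2} {out.3, v1.1} {v1.2, v2.2, v3.3} (out.j = its outer ports)


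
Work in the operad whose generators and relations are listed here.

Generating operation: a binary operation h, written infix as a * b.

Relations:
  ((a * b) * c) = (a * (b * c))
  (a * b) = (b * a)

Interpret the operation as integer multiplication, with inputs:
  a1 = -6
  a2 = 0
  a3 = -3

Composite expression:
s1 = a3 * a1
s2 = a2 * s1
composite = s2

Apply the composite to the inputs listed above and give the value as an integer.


0

(a3 * a1) = 18
(a2 * (a3 * a1)) = 0


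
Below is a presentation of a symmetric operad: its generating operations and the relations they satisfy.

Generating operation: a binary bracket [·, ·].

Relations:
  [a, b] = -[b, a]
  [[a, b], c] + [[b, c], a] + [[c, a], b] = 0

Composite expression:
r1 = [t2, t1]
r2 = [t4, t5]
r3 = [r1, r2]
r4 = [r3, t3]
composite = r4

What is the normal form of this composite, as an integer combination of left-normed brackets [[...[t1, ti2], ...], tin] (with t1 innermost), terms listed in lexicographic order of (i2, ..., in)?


-[[[[t1, t2], t4], t5], t3] + [[[[t1, t2], t5], t4], t3]

Antisymmetry and Jacobi reduce to t1-anchored left-normed brackets.
Composite bracket: [[[t2, t1], [t4, t5]], t3]
Expanding via [a, b] = ab - ba: 16 signed words (2^4 = 16).
Collect the words opening with t1:
  from t1t2t4t5t3, sign -1: term -[[[[t1, t2], t4], t5], t3]
  from t1t2t5t4t3, sign +1: term +[[[[t1, t2], t5], t4], t3]


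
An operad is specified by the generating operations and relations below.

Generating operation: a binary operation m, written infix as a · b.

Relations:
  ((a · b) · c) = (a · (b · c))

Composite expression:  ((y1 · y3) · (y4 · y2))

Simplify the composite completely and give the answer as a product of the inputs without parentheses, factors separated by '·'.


y1 · y3 · y4 · y2


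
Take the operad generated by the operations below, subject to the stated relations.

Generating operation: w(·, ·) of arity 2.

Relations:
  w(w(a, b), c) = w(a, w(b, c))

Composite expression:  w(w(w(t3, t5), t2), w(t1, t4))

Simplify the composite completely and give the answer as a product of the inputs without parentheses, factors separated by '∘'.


t3 ∘ t5 ∘ t2 ∘ t1 ∘ t4

The w-tree's shape is irrelevant; the t-reading-order decides.
w(t3, t5) collapses to t3 ∘ t5
w(w(t3, t5), t2) collapses to t3 ∘ t5 ∘ t2
w(t1, t4) collapses to t1 ∘ t4
w(w(w(t3, t5), t2), w(t1, t4)) collapses to t3 ∘ t5 ∘ t2 ∘ t1 ∘ t4


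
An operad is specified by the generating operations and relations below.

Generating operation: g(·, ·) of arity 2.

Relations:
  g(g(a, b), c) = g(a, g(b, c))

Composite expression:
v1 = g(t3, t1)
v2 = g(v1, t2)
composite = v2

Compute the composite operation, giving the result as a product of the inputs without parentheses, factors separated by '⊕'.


t3 ⊕ t1 ⊕ t2

Every regrouping of g is equal, so read the t-inputs in written order.
g(t3, t1) unparenthesizes to t3 ⊕ t1
g(g(t3, t1), t2) unparenthesizes to t3 ⊕ t1 ⊕ t2


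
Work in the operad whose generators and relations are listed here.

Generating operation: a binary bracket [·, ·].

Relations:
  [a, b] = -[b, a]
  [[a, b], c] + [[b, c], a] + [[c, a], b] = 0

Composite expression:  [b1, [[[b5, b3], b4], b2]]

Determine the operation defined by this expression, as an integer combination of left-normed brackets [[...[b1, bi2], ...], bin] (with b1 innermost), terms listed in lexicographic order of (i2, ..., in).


[[[[b1, b2], b3], b5], b4] - [[[[b1, b2], b4], b3], b5] + [[[[b1, b2], b4], b5], b3] - [[[[b1, b2], b5], b3], b4] - [[[[b1, b3], b5], b4], b2] + [[[[b1, b4], b3], b5], b2] - [[[[b1, b4], b5], b3], b2] + [[[[b1, b5], b3], b4], b2]

Skip Jacobi rewriting: expand, keep b1-initial words, read off terms.
Composite bracket: [b1, [[[b5, b3], b4], b2]]
Expanding via [a, b] = ab - ba: 16 signed words (2^4 = 16).
Only words starting with b1 matter:
  sign of b1b2b3b5b4 is +1, so it contributes +[[[[b1, b2], b3], b5], b4]
  sign of b1b2b4b3b5 is -1, so it contributes -[[[[b1, b2], b4], b3], b5]
  sign of b1b2b4b5b3 is +1, so it contributes +[[[[b1, b2], b4], b5], b3]
  sign of b1b2b5b3b4 is -1, so it contributes -[[[[b1, b2], b5], b3], b4]
  sign of b1b3b5b4b2 is -1, so it contributes -[[[[b1, b3], b5], b4], b2]
  sign of b1b4b3b5b2 is +1, so it contributes +[[[[b1, b4], b3], b5], b2]
  sign of b1b4b5b3b2 is -1, so it contributes -[[[[b1, b4], b5], b3], b2]
  sign of b1b5b3b4b2 is +1, so it contributes +[[[[b1, b5], b3], b4], b2]


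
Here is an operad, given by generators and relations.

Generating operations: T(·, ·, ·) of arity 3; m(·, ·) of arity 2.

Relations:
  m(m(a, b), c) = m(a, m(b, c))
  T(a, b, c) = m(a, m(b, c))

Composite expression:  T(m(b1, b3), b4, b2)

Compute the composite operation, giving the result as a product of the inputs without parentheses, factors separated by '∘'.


b1 ∘ b3 ∘ b4 ∘ b2

Under associativity of T, the answer is the b's in reading order.
m(b1, b3) reduces to b1 ∘ b3
T(m(b1, b3), b4, b2) reduces to b1 ∘ b3 ∘ b4 ∘ b2


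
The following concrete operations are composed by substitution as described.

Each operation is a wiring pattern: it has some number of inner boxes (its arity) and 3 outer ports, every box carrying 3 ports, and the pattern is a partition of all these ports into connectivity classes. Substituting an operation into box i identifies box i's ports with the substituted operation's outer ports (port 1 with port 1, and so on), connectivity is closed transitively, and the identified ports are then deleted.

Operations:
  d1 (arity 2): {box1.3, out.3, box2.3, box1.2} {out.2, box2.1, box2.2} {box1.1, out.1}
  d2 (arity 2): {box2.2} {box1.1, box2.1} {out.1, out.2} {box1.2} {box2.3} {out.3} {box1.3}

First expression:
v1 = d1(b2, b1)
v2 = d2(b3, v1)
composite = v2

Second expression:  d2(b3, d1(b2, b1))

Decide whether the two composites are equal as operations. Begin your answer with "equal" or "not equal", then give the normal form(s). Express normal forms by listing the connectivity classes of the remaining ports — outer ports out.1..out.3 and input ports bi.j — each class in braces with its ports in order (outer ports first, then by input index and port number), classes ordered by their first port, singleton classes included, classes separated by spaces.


Reducing the first expression gives {out.1, out.2} {out.3} {b1.1, b1.2} {b1.3, b2.2, b2.3} {b2.1, b3.1} {b3.2} {b3.3}
Reducing the second expression gives {out.1, out.2} {out.3} {b1.1, b1.2} {b1.3, b2.2, b2.3} {b2.1, b3.1} {b3.2} {b3.3}
Both agree, so they are equal.

equal; the common form is {out.1, out.2} {out.3} {b1.1, b1.2} {b1.3, b2.2, b2.3} {b2.1, b3.1} {b3.2} {b3.3}


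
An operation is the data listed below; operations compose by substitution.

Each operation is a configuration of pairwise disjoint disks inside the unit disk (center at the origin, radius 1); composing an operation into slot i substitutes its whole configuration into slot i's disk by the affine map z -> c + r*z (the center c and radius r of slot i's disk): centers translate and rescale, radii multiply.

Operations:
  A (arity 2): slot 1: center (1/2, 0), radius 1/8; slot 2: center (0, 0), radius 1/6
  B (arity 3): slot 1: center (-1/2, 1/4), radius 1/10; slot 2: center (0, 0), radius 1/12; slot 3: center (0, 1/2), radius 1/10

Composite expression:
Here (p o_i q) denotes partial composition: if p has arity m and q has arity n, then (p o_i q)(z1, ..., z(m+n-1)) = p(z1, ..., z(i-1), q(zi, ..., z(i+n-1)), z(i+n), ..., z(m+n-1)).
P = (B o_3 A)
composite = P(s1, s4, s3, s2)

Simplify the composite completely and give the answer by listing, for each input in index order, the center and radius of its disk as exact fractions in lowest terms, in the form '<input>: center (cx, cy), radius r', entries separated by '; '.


s1: center (-1/2, 1/4), radius 1/10; s2: center (0, 1/2), radius 1/60; s3: center (1/20, 1/2), radius 1/80; s4: center (0, 0), radius 1/12


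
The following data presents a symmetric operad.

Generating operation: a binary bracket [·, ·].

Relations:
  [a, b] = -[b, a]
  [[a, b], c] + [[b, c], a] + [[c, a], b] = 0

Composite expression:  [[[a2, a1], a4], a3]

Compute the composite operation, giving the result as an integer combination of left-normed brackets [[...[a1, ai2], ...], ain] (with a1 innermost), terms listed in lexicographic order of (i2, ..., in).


-[[[a1, a2], a4], a3]

Left-normed coefficients sit on the a1-initial expansion words.
Composite bracket: [[[a2, a1], a4], a3]
Full expansion: 8 signed words from ab - ba (2^3 = 8).
Collect the words opening with a1:
  from a1a2a4a3, sign -1: term -[[[a1, a2], a4], a3]


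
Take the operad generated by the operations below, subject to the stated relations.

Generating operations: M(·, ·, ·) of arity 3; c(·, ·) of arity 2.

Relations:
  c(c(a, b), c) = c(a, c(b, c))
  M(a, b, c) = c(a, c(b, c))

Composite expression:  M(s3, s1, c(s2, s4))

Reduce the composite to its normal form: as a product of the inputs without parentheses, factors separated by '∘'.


Associativity of M dissolves the nesting; only the s-input order survives.
c(s2, s4) spells out as s2 ∘ s4
M(s3, s1, c(s2, s4)) spells out as s3 ∘ s1 ∘ s2 ∘ s4

s3 ∘ s1 ∘ s2 ∘ s4


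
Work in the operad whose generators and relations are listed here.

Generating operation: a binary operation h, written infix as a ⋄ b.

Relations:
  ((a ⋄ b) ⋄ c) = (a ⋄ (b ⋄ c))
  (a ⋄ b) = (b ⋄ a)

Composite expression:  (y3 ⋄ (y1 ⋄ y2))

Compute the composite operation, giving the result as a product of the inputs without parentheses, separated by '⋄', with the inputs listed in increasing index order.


y1 ⋄ y2 ⋄ y3


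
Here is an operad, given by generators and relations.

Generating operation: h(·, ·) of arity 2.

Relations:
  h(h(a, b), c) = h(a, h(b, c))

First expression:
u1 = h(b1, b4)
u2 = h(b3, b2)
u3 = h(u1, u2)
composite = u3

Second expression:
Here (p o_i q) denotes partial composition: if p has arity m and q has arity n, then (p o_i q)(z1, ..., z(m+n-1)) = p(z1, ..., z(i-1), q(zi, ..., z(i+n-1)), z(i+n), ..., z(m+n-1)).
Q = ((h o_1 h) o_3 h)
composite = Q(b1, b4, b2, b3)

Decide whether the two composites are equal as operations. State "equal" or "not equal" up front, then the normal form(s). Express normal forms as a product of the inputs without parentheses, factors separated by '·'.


not equal; the first gives b1 · b4 · b3 · b2 and the second b1 · b4 · b2 · b3

Reducing the first expression gives b1 · b4 · b3 · b2
Reducing the second expression gives b1 · b4 · b2 · b3
The forms do not match — not equal.


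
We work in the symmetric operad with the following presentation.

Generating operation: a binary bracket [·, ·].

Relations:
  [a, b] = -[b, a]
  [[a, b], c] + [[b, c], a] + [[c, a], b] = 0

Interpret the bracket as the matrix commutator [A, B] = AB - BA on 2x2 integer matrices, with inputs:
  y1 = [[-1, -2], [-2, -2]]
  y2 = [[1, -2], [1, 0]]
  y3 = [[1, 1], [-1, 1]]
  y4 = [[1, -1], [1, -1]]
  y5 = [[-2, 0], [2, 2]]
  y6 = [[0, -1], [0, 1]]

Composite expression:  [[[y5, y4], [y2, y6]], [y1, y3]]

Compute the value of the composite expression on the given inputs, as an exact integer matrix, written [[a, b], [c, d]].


[[-40, 200], [120, 40]]


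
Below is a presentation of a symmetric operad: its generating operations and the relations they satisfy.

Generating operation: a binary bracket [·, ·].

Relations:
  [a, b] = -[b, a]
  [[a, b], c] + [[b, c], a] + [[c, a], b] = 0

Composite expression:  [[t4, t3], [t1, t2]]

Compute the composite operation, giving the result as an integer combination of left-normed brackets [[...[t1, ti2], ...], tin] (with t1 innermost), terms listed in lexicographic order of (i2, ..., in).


[[[t1, t2], t3], t4] - [[[t1, t2], t4], t3]

Expand each bracket as ab - ba; the t1-initial words give the coefficients.
Composite bracket: [[t4, t3], [t1, t2]]
Under [a, b] = ab - ba we get 8 signed associative words (2^3 = 8).
Words beginning with t1 determine it all:
  t1t2t3t4 (sign +1) contributes +[[[t1, t2], t3], t4]
  t1t2t4t3 (sign -1) contributes -[[[t1, t2], t4], t3]


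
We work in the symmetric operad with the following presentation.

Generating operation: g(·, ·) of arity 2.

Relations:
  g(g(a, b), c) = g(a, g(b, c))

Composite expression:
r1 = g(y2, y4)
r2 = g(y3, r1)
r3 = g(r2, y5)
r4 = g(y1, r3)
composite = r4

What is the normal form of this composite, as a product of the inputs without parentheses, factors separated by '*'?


y1 * y3 * y2 * y4 * y5

All parenthesizations of g agree; list the y-inputs left to right.
g(y2, y4) flattens to y2 * y4
g(y3, g(y2, y4)) flattens to y3 * y2 * y4
g(g(y3, g(y2, y4)), y5) flattens to y3 * y2 * y4 * y5
g(y1, g(g(y3, g(y2, y4)), y5)) flattens to y1 * y3 * y2 * y4 * y5


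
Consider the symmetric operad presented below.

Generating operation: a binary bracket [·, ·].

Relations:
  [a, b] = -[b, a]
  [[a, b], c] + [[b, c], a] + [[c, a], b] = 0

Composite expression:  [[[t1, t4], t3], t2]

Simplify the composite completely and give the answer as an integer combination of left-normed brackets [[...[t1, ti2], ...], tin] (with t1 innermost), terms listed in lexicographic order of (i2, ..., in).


Expand each bracket as ab - ba; the t1-initial words give the coefficients.
Composite bracket: [[[t1, t4], t3], t2]
Under [a, b] = ab - ba we get 8 signed associative words (2^3 = 8).
Words beginning with t1 determine it all:
  t1t4t3t2 appears with sign +1, giving the term +[[[t1, t4], t3], t2]

[[[t1, t4], t3], t2]


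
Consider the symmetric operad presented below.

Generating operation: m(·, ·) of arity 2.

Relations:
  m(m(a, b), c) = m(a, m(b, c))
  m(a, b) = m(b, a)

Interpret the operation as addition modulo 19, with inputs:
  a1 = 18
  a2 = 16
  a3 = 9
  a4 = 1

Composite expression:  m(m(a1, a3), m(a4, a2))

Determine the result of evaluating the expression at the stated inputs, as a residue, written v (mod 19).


6 (mod 19)

m(a1, a3) = 8
m(a4, a2) = 17
m(m(a1, a3), m(a4, a2)) = 6


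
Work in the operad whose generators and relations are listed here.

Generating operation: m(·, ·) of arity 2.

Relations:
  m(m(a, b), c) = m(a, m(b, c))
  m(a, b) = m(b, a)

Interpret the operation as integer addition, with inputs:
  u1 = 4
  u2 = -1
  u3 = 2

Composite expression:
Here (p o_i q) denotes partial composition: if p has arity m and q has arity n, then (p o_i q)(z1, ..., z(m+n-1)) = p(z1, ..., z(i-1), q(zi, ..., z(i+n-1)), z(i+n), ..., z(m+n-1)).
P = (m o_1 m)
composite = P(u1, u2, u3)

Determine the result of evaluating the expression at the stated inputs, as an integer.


m(u1, u2) = 3
m(m(u1, u2), u3) = 5

5


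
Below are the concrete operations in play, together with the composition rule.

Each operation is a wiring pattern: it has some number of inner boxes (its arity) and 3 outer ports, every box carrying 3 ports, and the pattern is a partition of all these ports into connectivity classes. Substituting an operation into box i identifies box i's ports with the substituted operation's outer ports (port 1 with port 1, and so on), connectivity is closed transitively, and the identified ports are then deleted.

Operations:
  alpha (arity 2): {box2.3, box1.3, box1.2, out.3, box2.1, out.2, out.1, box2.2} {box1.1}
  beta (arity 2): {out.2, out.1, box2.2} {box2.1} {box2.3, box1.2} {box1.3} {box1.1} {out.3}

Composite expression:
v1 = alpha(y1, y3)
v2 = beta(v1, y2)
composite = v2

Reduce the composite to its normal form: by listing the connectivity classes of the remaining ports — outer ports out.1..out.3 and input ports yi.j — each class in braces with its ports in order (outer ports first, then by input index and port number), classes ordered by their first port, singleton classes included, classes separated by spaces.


{out.1, out.2, y2.2} {out.3} {y1.1} {y1.2, y1.3, y2.3, y3.1, y3.2, y3.3} {y2.1}


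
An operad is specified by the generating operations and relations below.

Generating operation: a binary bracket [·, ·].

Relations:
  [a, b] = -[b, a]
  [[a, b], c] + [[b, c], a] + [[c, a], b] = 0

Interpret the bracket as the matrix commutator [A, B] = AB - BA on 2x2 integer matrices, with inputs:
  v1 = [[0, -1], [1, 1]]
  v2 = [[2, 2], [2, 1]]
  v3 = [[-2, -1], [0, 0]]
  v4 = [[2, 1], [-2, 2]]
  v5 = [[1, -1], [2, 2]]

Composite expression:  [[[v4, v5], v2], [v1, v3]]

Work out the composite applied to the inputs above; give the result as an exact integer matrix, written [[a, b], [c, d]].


[[4, 6], [-4, -4]]

[v4, v5] = [[0, 1], [2, 0]]
[[v4, v5], v2] = [[-2, -1], [2, 2]]
[v1, v3] = [[1, -1], [-2, -1]]
[[[v4, v5], v2], [v1, v3]] = [[4, 6], [-4, -4]]


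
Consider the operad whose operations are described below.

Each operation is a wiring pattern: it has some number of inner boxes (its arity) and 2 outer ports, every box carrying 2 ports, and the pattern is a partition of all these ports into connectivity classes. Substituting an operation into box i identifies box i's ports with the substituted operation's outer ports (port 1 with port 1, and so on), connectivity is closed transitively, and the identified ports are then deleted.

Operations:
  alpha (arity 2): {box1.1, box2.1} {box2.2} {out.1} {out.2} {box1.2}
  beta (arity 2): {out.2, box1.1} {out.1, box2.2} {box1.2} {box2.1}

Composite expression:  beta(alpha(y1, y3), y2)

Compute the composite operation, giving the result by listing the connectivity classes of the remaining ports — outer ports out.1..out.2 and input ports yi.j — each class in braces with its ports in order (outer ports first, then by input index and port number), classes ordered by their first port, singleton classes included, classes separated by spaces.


{out.1, y2.2} {out.2} {y1.1, y3.1} {y1.2} {y2.1} {y3.2}

Reachability decides: close wires over beta-identified ports.
alpha over (y1, y3) gives {out.1} {out.2} {y1.1, y3.1} {y1.2} {y3.2}, out.j being that stage's outer ports
beta over (y1, y3, y2) gives {out.1, y2.2} {out.2} {y1.1, y3.1} {y1.2} {y2.1} {y3.2}, out.j being that stage's outer ports


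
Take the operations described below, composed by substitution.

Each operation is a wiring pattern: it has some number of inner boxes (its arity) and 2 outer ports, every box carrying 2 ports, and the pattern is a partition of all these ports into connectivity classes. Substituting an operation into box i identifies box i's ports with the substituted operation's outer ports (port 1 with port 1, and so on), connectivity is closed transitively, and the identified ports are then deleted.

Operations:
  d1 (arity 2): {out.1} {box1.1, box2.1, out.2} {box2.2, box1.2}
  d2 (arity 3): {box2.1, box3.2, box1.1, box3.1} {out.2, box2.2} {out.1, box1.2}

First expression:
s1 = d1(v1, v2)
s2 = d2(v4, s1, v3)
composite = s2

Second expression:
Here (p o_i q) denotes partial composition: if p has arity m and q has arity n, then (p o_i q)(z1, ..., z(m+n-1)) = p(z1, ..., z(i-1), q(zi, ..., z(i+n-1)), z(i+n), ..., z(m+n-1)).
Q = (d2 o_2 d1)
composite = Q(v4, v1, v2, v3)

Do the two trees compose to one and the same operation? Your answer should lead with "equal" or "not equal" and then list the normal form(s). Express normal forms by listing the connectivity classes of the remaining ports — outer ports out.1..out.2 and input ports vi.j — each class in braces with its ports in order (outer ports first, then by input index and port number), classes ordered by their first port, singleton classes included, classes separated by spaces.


The first expression reduces to {out.1, v4.2} {out.2, v1.1, v2.1} {v1.2, v2.2} {v3.1, v3.2, v4.1}
The second expression reduces to {out.1, v4.2} {out.2, v1.1, v2.1} {v1.2, v2.2} {v3.1, v3.2, v4.1}
Both agree, so they are equal.

equal; the common form is {out.1, v4.2} {out.2, v1.1, v2.1} {v1.2, v2.2} {v3.1, v3.2, v4.1}


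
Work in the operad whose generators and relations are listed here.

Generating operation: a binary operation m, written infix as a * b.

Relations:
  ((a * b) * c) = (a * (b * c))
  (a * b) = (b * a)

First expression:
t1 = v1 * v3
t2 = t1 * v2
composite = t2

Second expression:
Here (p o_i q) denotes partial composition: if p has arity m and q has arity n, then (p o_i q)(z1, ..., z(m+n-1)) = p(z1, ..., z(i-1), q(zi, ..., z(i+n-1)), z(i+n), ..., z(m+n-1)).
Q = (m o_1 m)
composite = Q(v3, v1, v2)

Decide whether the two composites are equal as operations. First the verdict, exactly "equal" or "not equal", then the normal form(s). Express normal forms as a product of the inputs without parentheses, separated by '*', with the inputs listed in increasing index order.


equal: each reduces to v1 * v2 * v3

In normal form, the first expression is v1 * v2 * v3
In normal form, the second expression is v1 * v2 * v3
Identical normal forms: equal.


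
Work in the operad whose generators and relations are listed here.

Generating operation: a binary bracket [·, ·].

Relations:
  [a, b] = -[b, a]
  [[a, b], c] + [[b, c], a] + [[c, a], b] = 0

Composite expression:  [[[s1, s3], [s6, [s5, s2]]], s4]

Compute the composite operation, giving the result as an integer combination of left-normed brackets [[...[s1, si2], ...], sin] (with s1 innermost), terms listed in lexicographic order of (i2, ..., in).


[[[[[s1, s3], s2], s5], s6], s4] - [[[[[s1, s3], s5], s2], s6], s4] - [[[[[s1, s3], s6], s2], s5], s4] + [[[[[s1, s3], s6], s5], s2], s4]

Antisymmetry and Jacobi reduce to s1-anchored left-normed brackets.
Composite bracket: [[[s1, s3], [s6, [s5, s2]]], s4]
Full expansion: 32 signed words from ab - ba (2^5 = 32).
Keep just the words that open with s1:
  the word s1s3s2s5s6s4 carries sign +1 and contributes +[[[[[s1, s3], s2], s5], s6], s4]
  the word s1s3s5s2s6s4 carries sign -1 and contributes -[[[[[s1, s3], s5], s2], s6], s4]
  the word s1s3s6s2s5s4 carries sign -1 and contributes -[[[[[s1, s3], s6], s2], s5], s4]
  the word s1s3s6s5s2s4 carries sign +1 and contributes +[[[[[s1, s3], s6], s5], s2], s4]


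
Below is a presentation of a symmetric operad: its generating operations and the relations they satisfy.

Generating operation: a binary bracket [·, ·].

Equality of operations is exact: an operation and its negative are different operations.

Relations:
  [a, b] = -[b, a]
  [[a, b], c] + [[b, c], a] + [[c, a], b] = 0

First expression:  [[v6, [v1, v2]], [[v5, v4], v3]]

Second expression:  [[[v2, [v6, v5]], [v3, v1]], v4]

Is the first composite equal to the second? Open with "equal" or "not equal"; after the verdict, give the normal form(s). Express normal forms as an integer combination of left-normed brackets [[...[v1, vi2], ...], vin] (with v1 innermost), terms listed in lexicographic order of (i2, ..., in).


not equal; the first gives -[[[[[v1, v2], v6], v3], v4], v5] + [[[[[v1, v2], v6], v3], v5], v4] + [[[[[v1, v2], v6], v4], v5], v3] - [[[[[v1, v2], v6], v5], v4], v3] and the second -[[[[[v1, v3], v2], v5], v6], v4] + [[[[[v1, v3], v2], v6], v5], v4] + [[[[[v1, v3], v5], v6], v2], v4] - [[[[[v1, v3], v6], v5], v2], v4]

Reducing the first expression gives -[[[[[v1, v2], v6], v3], v4], v5] + [[[[[v1, v2], v6], v3], v5], v4] + [[[[[v1, v2], v6], v4], v5], v3] - [[[[[v1, v2], v6], v5], v4], v3]
Reducing the second expression gives -[[[[[v1, v3], v2], v5], v6], v4] + [[[[[v1, v3], v2], v6], v5], v4] + [[[[[v1, v3], v5], v6], v2], v4] - [[[[[v1, v3], v6], v5], v2], v4]
The forms do not match — not equal.


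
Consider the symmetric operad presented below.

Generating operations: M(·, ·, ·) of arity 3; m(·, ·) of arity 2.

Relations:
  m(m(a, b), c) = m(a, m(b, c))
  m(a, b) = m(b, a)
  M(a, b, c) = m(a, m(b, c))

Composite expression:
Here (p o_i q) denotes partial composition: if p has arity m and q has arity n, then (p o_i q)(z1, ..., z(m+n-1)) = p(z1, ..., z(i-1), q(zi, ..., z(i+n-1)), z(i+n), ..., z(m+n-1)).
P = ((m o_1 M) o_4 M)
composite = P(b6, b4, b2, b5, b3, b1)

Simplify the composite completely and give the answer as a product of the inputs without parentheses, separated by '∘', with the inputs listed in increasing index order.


b1 ∘ b2 ∘ b3 ∘ b4 ∘ b5 ∘ b6

Both nesting and order wash out for m; what remains is which b's occur.
M(b6, b4, b2) spells out as b6 ∘ b4 ∘ b2
M(b5, b3, b1) spells out as b5 ∘ b3 ∘ b1
m(M(b6, b4, b2), M(b5, b3, b1)) spells out as b6 ∘ b4 ∘ b2 ∘ b5 ∘ b3 ∘ b1
commutativity sorts the factors: b1 ∘ b2 ∘ b3 ∘ b4 ∘ b5 ∘ b6
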